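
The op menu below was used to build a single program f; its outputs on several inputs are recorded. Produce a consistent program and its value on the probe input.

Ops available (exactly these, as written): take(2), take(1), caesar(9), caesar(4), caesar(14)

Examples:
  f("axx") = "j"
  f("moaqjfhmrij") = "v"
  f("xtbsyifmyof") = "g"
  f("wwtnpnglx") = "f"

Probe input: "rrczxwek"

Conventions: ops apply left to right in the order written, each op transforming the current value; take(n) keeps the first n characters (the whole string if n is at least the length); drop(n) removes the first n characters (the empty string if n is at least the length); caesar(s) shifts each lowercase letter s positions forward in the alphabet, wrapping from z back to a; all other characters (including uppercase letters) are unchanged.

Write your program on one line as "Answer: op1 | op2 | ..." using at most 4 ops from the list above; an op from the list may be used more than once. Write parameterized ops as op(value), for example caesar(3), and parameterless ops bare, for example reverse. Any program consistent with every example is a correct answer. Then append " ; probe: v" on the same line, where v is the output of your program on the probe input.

take(2) | caesar(9) | take(1) ; probe: "a"

Check, running the answer program on each example:
  "axx" -> "ax" -> "jg" -> "j"
  "moaqjfhmrij" -> "mo" -> "vx" -> "v"
  "xtbsyifmyof" -> "xt" -> "gc" -> "g"
  "wwtnpnglx" -> "ww" -> "ff" -> "f"
  probe: "rrczxwek" -> "rr" -> "aa" -> "a"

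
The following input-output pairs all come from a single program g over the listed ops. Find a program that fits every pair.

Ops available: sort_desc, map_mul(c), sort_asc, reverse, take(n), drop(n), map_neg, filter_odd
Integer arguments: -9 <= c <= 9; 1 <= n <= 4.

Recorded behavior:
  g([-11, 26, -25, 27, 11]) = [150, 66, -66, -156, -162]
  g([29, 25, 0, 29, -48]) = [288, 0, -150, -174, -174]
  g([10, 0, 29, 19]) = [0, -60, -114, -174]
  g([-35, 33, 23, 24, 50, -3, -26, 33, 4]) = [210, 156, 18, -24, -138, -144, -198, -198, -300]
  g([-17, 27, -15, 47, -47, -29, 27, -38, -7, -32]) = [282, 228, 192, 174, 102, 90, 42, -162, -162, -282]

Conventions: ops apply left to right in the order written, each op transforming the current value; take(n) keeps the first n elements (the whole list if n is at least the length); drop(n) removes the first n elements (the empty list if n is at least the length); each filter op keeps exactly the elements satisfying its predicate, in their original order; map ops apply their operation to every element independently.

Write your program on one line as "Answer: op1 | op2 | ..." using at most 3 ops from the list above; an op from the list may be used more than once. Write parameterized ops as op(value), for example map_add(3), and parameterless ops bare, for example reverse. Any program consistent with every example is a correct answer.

map_neg | sort_desc | map_mul(6)

Check, running the answer program on each example:
  [-11, 26, -25, 27, 11] -> [11, -26, 25, -27, -11] -> [25, 11, -11, -26, -27] -> [150, 66, -66, -156, -162]
  [29, 25, 0, 29, -48] -> [-29, -25, 0, -29, 48] -> [48, 0, -25, -29, -29] -> [288, 0, -150, -174, -174]
  [10, 0, 29, 19] -> [-10, 0, -29, -19] -> [0, -10, -19, -29] -> [0, -60, -114, -174]
  [-35, 33, 23, 24, 50, -3, -26, 33, 4] -> [35, -33, -23, -24, -50, 3, 26, -33, -4] -> [35, 26, 3, -4, -23, -24, -33, -33, -50] -> [210, 156, 18, -24, -138, -144, -198, -198, -300]
  [-17, 27, -15, 47, -47, -29, 27, -38, -7, -32] -> [17, -27, 15, -47, 47, 29, -27, 38, 7, 32] -> [47, 38, 32, 29, 17, 15, 7, -27, -27, -47] -> [282, 228, 192, 174, 102, 90, 42, -162, -162, -282]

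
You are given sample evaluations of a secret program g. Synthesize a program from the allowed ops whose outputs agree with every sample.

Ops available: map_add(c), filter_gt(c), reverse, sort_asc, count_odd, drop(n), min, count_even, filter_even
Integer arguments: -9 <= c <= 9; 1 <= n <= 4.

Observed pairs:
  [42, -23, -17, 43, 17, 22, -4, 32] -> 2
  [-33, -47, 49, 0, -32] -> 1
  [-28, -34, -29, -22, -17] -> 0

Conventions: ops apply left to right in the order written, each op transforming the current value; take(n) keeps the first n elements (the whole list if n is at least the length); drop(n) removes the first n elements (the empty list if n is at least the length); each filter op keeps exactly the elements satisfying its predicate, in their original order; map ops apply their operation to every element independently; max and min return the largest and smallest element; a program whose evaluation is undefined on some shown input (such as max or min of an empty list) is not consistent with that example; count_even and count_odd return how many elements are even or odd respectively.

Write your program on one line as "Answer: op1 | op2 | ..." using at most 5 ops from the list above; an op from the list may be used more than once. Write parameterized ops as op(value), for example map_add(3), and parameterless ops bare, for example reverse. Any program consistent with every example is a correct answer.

filter_gt(-6) | filter_gt(-2) | reverse | count_odd

Check, running the answer program on each example:
  [42, -23, -17, 43, 17, 22, -4, 32] -> [42, 43, 17, 22, -4, 32] -> [42, 43, 17, 22, 32] -> [32, 22, 17, 43, 42] -> 2
  [-33, -47, 49, 0, -32] -> [49, 0] -> [49, 0] -> [0, 49] -> 1
  [-28, -34, -29, -22, -17] -> [] -> [] -> [] -> 0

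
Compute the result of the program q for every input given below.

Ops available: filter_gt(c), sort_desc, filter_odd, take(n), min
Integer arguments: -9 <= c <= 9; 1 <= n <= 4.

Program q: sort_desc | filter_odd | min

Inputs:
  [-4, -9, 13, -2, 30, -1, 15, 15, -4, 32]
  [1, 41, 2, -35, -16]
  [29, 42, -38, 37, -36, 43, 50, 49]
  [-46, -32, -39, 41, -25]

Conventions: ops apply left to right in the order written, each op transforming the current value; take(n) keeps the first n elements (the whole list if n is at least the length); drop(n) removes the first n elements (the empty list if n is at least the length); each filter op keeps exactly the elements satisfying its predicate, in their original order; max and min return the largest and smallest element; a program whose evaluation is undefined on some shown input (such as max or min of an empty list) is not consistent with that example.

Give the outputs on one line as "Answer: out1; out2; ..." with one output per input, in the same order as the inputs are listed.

-9; -35; 29; -39

Execution, op by op:
  [-4, -9, 13, -2, 30, -1, 15, 15, -4, 32] -> [32, 30, 15, 15, 13, -1, -2, -4, -4, -9] -> [15, 15, 13, -1, -9] -> -9
  [1, 41, 2, -35, -16] -> [41, 2, 1, -16, -35] -> [41, 1, -35] -> -35
  [29, 42, -38, 37, -36, 43, 50, 49] -> [50, 49, 43, 42, 37, 29, -36, -38] -> [49, 43, 37, 29] -> 29
  [-46, -32, -39, 41, -25] -> [41, -25, -32, -39, -46] -> [41, -25, -39] -> -39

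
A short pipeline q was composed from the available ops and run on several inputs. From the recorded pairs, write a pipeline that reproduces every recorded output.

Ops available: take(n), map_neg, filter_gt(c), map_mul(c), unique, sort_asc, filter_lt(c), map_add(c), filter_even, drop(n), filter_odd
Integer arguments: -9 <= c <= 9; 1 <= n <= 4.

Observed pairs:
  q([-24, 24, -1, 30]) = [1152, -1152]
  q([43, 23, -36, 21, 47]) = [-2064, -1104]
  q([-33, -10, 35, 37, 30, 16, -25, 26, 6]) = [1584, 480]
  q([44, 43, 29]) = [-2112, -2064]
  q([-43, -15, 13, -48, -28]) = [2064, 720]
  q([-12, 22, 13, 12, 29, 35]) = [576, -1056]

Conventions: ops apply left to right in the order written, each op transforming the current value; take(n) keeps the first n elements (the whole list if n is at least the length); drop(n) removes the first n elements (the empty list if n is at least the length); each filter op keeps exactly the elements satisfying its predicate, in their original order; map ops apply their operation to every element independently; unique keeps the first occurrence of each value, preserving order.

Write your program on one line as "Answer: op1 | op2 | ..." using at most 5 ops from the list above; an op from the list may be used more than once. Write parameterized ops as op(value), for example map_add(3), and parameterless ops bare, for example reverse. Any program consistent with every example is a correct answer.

take(2) | map_neg | map_mul(8) | map_mul(6)

Check, running the answer program on each example:
  [-24, 24, -1, 30] -> [-24, 24] -> [24, -24] -> [192, -192] -> [1152, -1152]
  [43, 23, -36, 21, 47] -> [43, 23] -> [-43, -23] -> [-344, -184] -> [-2064, -1104]
  [-33, -10, 35, 37, 30, 16, -25, 26, 6] -> [-33, -10] -> [33, 10] -> [264, 80] -> [1584, 480]
  [44, 43, 29] -> [44, 43] -> [-44, -43] -> [-352, -344] -> [-2112, -2064]
  [-43, -15, 13, -48, -28] -> [-43, -15] -> [43, 15] -> [344, 120] -> [2064, 720]
  [-12, 22, 13, 12, 29, 35] -> [-12, 22] -> [12, -22] -> [96, -176] -> [576, -1056]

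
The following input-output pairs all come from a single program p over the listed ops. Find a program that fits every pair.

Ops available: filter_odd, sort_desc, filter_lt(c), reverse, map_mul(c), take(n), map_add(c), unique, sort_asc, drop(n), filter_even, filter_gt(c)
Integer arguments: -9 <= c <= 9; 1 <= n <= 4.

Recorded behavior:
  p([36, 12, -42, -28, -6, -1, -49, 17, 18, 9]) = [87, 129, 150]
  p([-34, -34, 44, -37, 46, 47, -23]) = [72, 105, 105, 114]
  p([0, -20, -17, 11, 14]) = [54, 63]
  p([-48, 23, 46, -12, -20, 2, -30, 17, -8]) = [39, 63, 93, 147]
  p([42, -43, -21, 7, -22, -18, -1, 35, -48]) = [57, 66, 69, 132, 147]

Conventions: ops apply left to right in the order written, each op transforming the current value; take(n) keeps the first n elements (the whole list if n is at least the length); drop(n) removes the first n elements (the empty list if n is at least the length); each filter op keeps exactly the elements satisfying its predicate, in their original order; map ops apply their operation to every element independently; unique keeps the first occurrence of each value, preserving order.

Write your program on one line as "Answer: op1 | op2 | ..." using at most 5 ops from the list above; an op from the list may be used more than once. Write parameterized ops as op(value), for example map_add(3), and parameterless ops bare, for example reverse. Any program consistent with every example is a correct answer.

filter_lt(-9) | map_mul(-3) | reverse | sort_asc | map_add(3)

Check, running the answer program on each example:
  [36, 12, -42, -28, -6, -1, -49, 17, 18, 9] -> [-42, -28, -49] -> [126, 84, 147] -> [147, 84, 126] -> [84, 126, 147] -> [87, 129, 150]
  [-34, -34, 44, -37, 46, 47, -23] -> [-34, -34, -37, -23] -> [102, 102, 111, 69] -> [69, 111, 102, 102] -> [69, 102, 102, 111] -> [72, 105, 105, 114]
  [0, -20, -17, 11, 14] -> [-20, -17] -> [60, 51] -> [51, 60] -> [51, 60] -> [54, 63]
  [-48, 23, 46, -12, -20, 2, -30, 17, -8] -> [-48, -12, -20, -30] -> [144, 36, 60, 90] -> [90, 60, 36, 144] -> [36, 60, 90, 144] -> [39, 63, 93, 147]
  [42, -43, -21, 7, -22, -18, -1, 35, -48] -> [-43, -21, -22, -18, -48] -> [129, 63, 66, 54, 144] -> [144, 54, 66, 63, 129] -> [54, 63, 66, 129, 144] -> [57, 66, 69, 132, 147]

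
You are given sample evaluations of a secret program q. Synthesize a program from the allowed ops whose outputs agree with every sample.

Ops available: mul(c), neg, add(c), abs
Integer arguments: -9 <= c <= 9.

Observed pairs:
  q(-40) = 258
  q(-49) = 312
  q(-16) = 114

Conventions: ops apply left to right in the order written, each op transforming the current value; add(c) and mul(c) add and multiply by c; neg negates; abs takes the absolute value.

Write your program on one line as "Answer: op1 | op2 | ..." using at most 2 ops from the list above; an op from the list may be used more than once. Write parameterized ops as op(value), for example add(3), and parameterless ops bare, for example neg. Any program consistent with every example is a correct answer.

add(-3) | mul(-6)

Check, running the answer program on each example:
  -40 -> -43 -> 258
  -49 -> -52 -> 312
  -16 -> -19 -> 114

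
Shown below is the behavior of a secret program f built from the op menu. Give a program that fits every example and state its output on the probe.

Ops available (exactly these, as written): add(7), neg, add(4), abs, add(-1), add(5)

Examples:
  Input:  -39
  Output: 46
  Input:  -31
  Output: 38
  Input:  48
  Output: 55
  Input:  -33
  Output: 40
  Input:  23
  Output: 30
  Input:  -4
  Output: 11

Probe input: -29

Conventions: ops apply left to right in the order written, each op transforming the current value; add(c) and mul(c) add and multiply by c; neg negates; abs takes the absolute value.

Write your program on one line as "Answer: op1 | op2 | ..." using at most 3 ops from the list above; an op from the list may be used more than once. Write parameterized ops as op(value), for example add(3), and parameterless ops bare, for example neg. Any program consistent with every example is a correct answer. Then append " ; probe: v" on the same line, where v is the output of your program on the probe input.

abs | add(7) ; probe: 36

Check, running the answer program on each example:
  -39 -> 39 -> 46
  -31 -> 31 -> 38
  48 -> 48 -> 55
  -33 -> 33 -> 40
  23 -> 23 -> 30
  -4 -> 4 -> 11
  probe: -29 -> 29 -> 36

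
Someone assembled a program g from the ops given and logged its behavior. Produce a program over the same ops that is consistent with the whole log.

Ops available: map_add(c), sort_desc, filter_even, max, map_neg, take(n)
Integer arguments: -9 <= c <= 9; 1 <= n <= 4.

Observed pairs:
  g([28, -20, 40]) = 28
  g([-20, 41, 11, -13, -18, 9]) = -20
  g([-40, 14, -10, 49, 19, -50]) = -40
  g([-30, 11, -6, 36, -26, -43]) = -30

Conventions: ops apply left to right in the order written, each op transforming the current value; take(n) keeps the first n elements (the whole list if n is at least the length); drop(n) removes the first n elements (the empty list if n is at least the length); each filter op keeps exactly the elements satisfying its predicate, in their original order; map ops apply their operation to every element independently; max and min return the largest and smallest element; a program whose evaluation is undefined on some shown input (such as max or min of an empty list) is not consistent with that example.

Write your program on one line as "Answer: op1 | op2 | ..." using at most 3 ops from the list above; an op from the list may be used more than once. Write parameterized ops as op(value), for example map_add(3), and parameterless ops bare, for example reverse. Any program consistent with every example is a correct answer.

filter_even | take(1) | max

Check, running the answer program on each example:
  [28, -20, 40] -> [28, -20, 40] -> [28] -> 28
  [-20, 41, 11, -13, -18, 9] -> [-20, -18] -> [-20] -> -20
  [-40, 14, -10, 49, 19, -50] -> [-40, 14, -10, -50] -> [-40] -> -40
  [-30, 11, -6, 36, -26, -43] -> [-30, -6, 36, -26] -> [-30] -> -30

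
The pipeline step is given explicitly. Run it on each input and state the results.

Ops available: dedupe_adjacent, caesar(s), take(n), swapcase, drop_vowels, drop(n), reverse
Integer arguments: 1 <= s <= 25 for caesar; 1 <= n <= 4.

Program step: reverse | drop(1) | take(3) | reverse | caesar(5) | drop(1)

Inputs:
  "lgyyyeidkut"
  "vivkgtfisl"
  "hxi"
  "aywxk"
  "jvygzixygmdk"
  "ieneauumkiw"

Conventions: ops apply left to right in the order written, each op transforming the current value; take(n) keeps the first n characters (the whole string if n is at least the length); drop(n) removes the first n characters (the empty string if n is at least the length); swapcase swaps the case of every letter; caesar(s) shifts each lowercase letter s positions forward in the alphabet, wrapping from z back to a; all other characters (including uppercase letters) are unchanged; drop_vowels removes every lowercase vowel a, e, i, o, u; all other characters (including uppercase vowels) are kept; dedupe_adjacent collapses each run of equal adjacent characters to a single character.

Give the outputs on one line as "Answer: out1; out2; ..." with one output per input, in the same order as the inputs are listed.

Execution, op by op:
  "lgyyyeidkut" -> "tukdieyyygl" -> "ukdieyyygl" -> "ukd" -> "dku" -> "ipz" -> "pz"
  "vivkgtfisl" -> "lsiftgkviv" -> "siftgkviv" -> "sif" -> "fis" -> "knx" -> "nx"
  "hxi" -> "ixh" -> "xh" -> "xh" -> "hx" -> "mc" -> "c"
  "aywxk" -> "kxwya" -> "xwya" -> "xwy" -> "ywx" -> "dbc" -> "bc"
  "jvygzixygmdk" -> "kdmgyxizgyvj" -> "dmgyxizgyvj" -> "dmg" -> "gmd" -> "lri" -> "ri"
  "ieneauumkiw" -> "wikmuuaenei" -> "ikmuuaenei" -> "ikm" -> "mki" -> "rpn" -> "pn"

"pz"; "nx"; "c"; "bc"; "ri"; "pn"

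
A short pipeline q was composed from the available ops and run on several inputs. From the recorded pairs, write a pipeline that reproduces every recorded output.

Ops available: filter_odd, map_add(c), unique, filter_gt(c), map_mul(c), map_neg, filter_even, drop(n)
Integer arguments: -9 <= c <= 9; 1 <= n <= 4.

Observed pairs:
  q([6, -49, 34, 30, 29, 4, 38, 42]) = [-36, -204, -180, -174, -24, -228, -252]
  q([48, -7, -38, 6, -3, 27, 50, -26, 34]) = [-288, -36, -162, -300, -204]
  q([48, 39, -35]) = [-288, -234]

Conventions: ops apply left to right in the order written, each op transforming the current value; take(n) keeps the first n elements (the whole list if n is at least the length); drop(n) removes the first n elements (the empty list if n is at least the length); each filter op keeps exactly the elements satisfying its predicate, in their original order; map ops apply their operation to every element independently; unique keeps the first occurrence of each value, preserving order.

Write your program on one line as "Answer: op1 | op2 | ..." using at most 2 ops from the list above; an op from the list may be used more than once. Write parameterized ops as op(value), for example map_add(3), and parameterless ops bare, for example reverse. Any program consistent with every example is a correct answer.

filter_gt(-2) | map_mul(-6)

Check, running the answer program on each example:
  [6, -49, 34, 30, 29, 4, 38, 42] -> [6, 34, 30, 29, 4, 38, 42] -> [-36, -204, -180, -174, -24, -228, -252]
  [48, -7, -38, 6, -3, 27, 50, -26, 34] -> [48, 6, 27, 50, 34] -> [-288, -36, -162, -300, -204]
  [48, 39, -35] -> [48, 39] -> [-288, -234]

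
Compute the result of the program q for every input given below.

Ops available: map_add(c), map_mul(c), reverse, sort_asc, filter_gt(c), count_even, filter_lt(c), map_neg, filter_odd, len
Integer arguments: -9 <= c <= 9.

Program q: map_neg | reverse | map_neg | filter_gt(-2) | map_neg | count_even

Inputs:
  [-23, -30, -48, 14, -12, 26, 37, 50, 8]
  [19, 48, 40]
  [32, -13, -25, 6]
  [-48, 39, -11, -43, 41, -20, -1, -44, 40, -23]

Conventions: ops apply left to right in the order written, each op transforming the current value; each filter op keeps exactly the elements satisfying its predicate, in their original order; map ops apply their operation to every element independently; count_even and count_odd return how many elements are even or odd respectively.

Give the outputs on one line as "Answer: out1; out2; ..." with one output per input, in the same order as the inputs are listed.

4; 2; 2; 1

Execution, op by op:
  [-23, -30, -48, 14, -12, 26, 37, 50, 8] -> [23, 30, 48, -14, 12, -26, -37, -50, -8] -> [-8, -50, -37, -26, 12, -14, 48, 30, 23] -> [8, 50, 37, 26, -12, 14, -48, -30, -23] -> [8, 50, 37, 26, 14] -> [-8, -50, -37, -26, -14] -> 4
  [19, 48, 40] -> [-19, -48, -40] -> [-40, -48, -19] -> [40, 48, 19] -> [40, 48, 19] -> [-40, -48, -19] -> 2
  [32, -13, -25, 6] -> [-32, 13, 25, -6] -> [-6, 25, 13, -32] -> [6, -25, -13, 32] -> [6, 32] -> [-6, -32] -> 2
  [-48, 39, -11, -43, 41, -20, -1, -44, 40, -23] -> [48, -39, 11, 43, -41, 20, 1, 44, -40, 23] -> [23, -40, 44, 1, 20, -41, 43, 11, -39, 48] -> [-23, 40, -44, -1, -20, 41, -43, -11, 39, -48] -> [40, -1, 41, 39] -> [-40, 1, -41, -39] -> 1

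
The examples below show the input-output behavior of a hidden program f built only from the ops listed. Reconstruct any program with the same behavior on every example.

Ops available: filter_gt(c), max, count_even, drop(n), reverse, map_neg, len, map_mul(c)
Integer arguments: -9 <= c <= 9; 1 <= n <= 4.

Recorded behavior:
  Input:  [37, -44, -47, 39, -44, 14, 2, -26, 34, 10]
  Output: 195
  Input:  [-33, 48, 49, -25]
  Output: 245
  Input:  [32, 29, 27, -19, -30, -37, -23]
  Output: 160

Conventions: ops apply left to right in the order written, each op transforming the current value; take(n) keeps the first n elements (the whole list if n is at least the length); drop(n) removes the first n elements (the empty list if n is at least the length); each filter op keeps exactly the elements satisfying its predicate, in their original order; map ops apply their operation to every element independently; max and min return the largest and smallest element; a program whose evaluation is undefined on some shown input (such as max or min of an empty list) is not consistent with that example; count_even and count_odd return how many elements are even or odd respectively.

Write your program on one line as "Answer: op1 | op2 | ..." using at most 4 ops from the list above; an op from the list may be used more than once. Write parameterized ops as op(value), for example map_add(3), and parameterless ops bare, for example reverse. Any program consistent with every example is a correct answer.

filter_gt(-4) | map_mul(5) | max

Check, running the answer program on each example:
  [37, -44, -47, 39, -44, 14, 2, -26, 34, 10] -> [37, 39, 14, 2, 34, 10] -> [185, 195, 70, 10, 170, 50] -> 195
  [-33, 48, 49, -25] -> [48, 49] -> [240, 245] -> 245
  [32, 29, 27, -19, -30, -37, -23] -> [32, 29, 27] -> [160, 145, 135] -> 160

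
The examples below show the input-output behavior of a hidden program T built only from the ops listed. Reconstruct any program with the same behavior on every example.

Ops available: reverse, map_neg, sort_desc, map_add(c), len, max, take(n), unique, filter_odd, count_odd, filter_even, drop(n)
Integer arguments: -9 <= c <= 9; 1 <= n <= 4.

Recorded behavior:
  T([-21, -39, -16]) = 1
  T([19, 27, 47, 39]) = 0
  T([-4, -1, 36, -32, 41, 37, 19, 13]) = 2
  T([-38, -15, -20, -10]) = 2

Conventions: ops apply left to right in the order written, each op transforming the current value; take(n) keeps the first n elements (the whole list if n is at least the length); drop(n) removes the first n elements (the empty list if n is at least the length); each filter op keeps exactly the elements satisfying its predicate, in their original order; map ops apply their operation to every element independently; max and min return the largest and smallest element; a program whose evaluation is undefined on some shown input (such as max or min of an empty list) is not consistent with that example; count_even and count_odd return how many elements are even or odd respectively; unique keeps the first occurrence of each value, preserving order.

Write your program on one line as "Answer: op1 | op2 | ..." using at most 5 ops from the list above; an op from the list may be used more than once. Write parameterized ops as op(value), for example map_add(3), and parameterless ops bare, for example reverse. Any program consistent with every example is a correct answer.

map_add(-7) | map_neg | drop(2) | count_odd

Check, running the answer program on each example:
  [-21, -39, -16] -> [-28, -46, -23] -> [28, 46, 23] -> [23] -> 1
  [19, 27, 47, 39] -> [12, 20, 40, 32] -> [-12, -20, -40, -32] -> [-40, -32] -> 0
  [-4, -1, 36, -32, 41, 37, 19, 13] -> [-11, -8, 29, -39, 34, 30, 12, 6] -> [11, 8, -29, 39, -34, -30, -12, -6] -> [-29, 39, -34, -30, -12, -6] -> 2
  [-38, -15, -20, -10] -> [-45, -22, -27, -17] -> [45, 22, 27, 17] -> [27, 17] -> 2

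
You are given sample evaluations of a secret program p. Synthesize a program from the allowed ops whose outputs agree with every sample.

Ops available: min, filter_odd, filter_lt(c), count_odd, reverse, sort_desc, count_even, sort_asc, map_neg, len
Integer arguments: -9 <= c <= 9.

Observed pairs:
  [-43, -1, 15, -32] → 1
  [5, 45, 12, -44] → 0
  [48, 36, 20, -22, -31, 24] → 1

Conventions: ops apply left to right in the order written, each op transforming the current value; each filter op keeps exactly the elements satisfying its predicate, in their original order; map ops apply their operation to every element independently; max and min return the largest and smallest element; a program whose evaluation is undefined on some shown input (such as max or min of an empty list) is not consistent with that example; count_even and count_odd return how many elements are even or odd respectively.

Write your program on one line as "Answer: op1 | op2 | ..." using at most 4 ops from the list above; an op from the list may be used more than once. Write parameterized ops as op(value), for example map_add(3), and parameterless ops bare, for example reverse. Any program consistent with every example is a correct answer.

reverse | sort_asc | filter_lt(-5) | count_odd

Check, running the answer program on each example:
  [-43, -1, 15, -32] -> [-32, 15, -1, -43] -> [-43, -32, -1, 15] -> [-43, -32] -> 1
  [5, 45, 12, -44] -> [-44, 12, 45, 5] -> [-44, 5, 12, 45] -> [-44] -> 0
  [48, 36, 20, -22, -31, 24] -> [24, -31, -22, 20, 36, 48] -> [-31, -22, 20, 24, 36, 48] -> [-31, -22] -> 1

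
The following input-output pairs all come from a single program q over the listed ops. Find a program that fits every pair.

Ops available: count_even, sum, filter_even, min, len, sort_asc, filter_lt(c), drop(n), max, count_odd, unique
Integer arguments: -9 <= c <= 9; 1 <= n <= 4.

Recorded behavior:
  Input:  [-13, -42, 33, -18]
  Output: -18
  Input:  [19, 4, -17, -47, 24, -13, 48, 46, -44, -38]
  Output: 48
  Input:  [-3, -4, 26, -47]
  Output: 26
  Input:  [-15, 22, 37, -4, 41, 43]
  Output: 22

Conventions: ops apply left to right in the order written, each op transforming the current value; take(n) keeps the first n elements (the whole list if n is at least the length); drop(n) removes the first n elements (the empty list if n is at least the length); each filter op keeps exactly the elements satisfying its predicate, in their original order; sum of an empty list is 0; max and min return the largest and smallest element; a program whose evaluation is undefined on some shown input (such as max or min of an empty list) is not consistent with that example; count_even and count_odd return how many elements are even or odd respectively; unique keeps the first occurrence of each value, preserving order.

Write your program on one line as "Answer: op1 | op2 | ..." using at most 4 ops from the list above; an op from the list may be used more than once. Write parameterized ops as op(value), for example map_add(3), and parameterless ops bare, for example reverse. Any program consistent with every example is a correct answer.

sort_asc | filter_even | max

Check, running the answer program on each example:
  [-13, -42, 33, -18] -> [-42, -18, -13, 33] -> [-42, -18] -> -18
  [19, 4, -17, -47, 24, -13, 48, 46, -44, -38] -> [-47, -44, -38, -17, -13, 4, 19, 24, 46, 48] -> [-44, -38, 4, 24, 46, 48] -> 48
  [-3, -4, 26, -47] -> [-47, -4, -3, 26] -> [-4, 26] -> 26
  [-15, 22, 37, -4, 41, 43] -> [-15, -4, 22, 37, 41, 43] -> [-4, 22] -> 22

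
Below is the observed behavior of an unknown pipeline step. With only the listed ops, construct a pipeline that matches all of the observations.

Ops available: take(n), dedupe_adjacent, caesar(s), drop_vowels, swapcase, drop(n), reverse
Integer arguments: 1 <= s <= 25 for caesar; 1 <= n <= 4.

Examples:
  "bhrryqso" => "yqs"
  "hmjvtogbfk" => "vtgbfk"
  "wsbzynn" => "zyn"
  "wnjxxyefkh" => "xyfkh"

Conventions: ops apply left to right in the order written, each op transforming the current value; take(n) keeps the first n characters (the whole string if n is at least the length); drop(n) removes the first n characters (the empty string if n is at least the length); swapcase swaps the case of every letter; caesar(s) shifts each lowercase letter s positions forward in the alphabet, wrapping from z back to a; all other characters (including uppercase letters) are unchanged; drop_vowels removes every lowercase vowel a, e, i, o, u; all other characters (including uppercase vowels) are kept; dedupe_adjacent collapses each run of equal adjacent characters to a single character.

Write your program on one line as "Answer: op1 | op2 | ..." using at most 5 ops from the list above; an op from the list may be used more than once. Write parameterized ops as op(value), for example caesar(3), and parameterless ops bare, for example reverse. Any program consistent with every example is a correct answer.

drop(2) | dedupe_adjacent | drop(1) | drop_vowels

Check, running the answer program on each example:
  "bhrryqso" -> "rryqso" -> "ryqso" -> "yqso" -> "yqs"
  "hmjvtogbfk" -> "jvtogbfk" -> "jvtogbfk" -> "vtogbfk" -> "vtgbfk"
  "wsbzynn" -> "bzynn" -> "bzyn" -> "zyn" -> "zyn"
  "wnjxxyefkh" -> "jxxyefkh" -> "jxyefkh" -> "xyefkh" -> "xyfkh"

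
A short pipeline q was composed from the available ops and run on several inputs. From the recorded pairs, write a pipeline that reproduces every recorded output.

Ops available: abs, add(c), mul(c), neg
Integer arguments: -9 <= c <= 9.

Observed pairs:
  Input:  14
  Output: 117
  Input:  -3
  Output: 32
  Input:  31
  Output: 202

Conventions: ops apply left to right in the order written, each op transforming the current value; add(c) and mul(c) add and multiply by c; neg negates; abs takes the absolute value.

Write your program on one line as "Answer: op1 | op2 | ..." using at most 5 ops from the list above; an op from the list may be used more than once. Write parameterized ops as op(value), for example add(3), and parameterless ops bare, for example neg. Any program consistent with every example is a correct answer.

add(9) | add(1) | mul(-5) | abs | add(-3)

Check, running the answer program on each example:
  14 -> 23 -> 24 -> -120 -> 120 -> 117
  -3 -> 6 -> 7 -> -35 -> 35 -> 32
  31 -> 40 -> 41 -> -205 -> 205 -> 202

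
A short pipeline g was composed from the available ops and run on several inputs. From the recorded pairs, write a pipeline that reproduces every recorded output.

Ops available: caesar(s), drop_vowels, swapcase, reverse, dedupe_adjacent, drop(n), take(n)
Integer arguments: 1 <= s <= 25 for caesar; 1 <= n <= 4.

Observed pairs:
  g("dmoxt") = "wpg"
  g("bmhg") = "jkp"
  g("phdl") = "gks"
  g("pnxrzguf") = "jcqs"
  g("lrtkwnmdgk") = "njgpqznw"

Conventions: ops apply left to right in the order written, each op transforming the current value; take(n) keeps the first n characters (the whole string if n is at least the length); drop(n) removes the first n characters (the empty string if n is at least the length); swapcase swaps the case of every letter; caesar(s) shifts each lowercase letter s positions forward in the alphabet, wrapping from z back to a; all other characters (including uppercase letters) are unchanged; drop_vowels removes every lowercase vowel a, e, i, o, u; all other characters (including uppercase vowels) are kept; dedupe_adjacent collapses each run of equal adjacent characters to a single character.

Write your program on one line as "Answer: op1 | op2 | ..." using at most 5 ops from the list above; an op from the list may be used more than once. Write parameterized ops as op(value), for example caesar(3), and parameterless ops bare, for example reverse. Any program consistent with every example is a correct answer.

reverse | drop_vowels | caesar(3) | drop_vowels

Check, running the answer program on each example:
  "dmoxt" -> "txomd" -> "txmd" -> "wapg" -> "wpg"
  "bmhg" -> "ghmb" -> "ghmb" -> "jkpe" -> "jkp"
  "phdl" -> "ldhp" -> "ldhp" -> "ogks" -> "gks"
  "pnxrzguf" -> "fugzrxnp" -> "fgzrxnp" -> "ijcuaqs" -> "jcqs"
  "lrtkwnmdgk" -> "kgdmnwktrl" -> "kgdmnwktrl" -> "njgpqznwuo" -> "njgpqznw"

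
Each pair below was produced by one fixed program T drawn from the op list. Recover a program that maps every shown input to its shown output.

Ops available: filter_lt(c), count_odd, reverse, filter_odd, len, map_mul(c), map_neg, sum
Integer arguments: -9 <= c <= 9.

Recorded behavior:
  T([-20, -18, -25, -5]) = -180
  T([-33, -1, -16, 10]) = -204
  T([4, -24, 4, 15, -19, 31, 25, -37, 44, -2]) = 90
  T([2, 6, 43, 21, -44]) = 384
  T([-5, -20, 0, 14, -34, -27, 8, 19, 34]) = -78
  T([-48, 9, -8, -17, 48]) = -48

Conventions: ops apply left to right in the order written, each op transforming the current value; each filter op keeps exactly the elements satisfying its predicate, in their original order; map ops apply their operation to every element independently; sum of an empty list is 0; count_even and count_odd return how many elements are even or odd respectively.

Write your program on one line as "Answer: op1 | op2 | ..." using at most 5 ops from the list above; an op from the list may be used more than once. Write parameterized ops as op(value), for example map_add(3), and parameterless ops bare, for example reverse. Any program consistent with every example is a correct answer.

map_mul(-1) | reverse | filter_odd | map_mul(-6) | sum

Check, running the answer program on each example:
  [-20, -18, -25, -5] -> [20, 18, 25, 5] -> [5, 25, 18, 20] -> [5, 25] -> [-30, -150] -> -180
  [-33, -1, -16, 10] -> [33, 1, 16, -10] -> [-10, 16, 1, 33] -> [1, 33] -> [-6, -198] -> -204
  [4, -24, 4, 15, -19, 31, 25, -37, 44, -2] -> [-4, 24, -4, -15, 19, -31, -25, 37, -44, 2] -> [2, -44, 37, -25, -31, 19, -15, -4, 24, -4] -> [37, -25, -31, 19, -15] -> [-222, 150, 186, -114, 90] -> 90
  [2, 6, 43, 21, -44] -> [-2, -6, -43, -21, 44] -> [44, -21, -43, -6, -2] -> [-21, -43] -> [126, 258] -> 384
  [-5, -20, 0, 14, -34, -27, 8, 19, 34] -> [5, 20, 0, -14, 34, 27, -8, -19, -34] -> [-34, -19, -8, 27, 34, -14, 0, 20, 5] -> [-19, 27, 5] -> [114, -162, -30] -> -78
  [-48, 9, -8, -17, 48] -> [48, -9, 8, 17, -48] -> [-48, 17, 8, -9, 48] -> [17, -9] -> [-102, 54] -> -48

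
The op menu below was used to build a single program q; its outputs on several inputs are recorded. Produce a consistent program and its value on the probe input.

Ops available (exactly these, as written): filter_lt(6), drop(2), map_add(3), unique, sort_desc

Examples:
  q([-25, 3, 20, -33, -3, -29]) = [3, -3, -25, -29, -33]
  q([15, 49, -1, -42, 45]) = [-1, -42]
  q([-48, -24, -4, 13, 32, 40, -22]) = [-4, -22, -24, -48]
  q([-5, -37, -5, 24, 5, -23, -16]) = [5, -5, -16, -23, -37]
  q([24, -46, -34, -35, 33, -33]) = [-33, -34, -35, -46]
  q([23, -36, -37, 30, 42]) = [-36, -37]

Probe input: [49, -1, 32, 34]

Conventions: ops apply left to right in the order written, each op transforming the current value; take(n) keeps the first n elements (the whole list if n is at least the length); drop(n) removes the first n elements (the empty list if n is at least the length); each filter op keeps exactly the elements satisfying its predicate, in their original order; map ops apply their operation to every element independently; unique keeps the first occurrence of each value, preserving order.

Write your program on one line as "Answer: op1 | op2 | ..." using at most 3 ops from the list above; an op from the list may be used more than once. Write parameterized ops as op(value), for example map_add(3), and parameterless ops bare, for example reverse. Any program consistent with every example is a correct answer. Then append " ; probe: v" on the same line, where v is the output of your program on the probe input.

filter_lt(6) | unique | sort_desc ; probe: [-1]

Check, running the answer program on each example:
  [-25, 3, 20, -33, -3, -29] -> [-25, 3, -33, -3, -29] -> [-25, 3, -33, -3, -29] -> [3, -3, -25, -29, -33]
  [15, 49, -1, -42, 45] -> [-1, -42] -> [-1, -42] -> [-1, -42]
  [-48, -24, -4, 13, 32, 40, -22] -> [-48, -24, -4, -22] -> [-48, -24, -4, -22] -> [-4, -22, -24, -48]
  [-5, -37, -5, 24, 5, -23, -16] -> [-5, -37, -5, 5, -23, -16] -> [-5, -37, 5, -23, -16] -> [5, -5, -16, -23, -37]
  [24, -46, -34, -35, 33, -33] -> [-46, -34, -35, -33] -> [-46, -34, -35, -33] -> [-33, -34, -35, -46]
  [23, -36, -37, 30, 42] -> [-36, -37] -> [-36, -37] -> [-36, -37]
  probe: [49, -1, 32, 34] -> [-1] -> [-1] -> [-1]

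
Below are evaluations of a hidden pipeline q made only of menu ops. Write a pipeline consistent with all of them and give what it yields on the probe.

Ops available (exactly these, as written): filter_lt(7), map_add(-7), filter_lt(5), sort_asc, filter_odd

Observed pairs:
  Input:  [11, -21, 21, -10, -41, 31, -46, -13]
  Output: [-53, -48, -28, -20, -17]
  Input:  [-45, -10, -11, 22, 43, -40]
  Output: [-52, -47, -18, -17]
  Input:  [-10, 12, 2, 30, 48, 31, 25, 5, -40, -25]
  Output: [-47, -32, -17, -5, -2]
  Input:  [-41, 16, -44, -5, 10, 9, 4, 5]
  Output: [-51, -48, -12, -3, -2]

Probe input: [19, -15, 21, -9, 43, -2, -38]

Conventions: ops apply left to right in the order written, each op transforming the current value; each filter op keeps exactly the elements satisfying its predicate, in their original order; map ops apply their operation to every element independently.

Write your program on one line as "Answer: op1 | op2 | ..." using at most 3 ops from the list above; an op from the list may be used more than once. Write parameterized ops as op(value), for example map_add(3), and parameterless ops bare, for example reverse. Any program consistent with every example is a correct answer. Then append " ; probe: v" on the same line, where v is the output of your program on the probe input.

filter_lt(7) | sort_asc | map_add(-7) ; probe: [-45, -22, -16, -9]

Check, running the answer program on each example:
  [11, -21, 21, -10, -41, 31, -46, -13] -> [-21, -10, -41, -46, -13] -> [-46, -41, -21, -13, -10] -> [-53, -48, -28, -20, -17]
  [-45, -10, -11, 22, 43, -40] -> [-45, -10, -11, -40] -> [-45, -40, -11, -10] -> [-52, -47, -18, -17]
  [-10, 12, 2, 30, 48, 31, 25, 5, -40, -25] -> [-10, 2, 5, -40, -25] -> [-40, -25, -10, 2, 5] -> [-47, -32, -17, -5, -2]
  [-41, 16, -44, -5, 10, 9, 4, 5] -> [-41, -44, -5, 4, 5] -> [-44, -41, -5, 4, 5] -> [-51, -48, -12, -3, -2]
  probe: [19, -15, 21, -9, 43, -2, -38] -> [-15, -9, -2, -38] -> [-38, -15, -9, -2] -> [-45, -22, -16, -9]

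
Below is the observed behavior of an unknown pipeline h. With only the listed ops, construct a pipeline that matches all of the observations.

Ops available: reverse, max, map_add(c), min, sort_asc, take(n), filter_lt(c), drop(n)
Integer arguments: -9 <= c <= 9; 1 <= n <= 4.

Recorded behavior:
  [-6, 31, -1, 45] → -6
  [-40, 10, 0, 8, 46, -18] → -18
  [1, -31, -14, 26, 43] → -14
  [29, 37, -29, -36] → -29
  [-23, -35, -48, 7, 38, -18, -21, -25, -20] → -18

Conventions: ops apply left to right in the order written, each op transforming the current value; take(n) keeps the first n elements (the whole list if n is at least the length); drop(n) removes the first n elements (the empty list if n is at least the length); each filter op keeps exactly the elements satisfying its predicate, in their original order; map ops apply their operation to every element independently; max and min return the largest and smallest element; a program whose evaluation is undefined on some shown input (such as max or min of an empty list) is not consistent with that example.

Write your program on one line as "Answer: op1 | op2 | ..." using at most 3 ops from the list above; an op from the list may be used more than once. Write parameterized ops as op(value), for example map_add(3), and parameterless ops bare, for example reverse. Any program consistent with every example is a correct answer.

filter_lt(-4) | sort_asc | max

Check, running the answer program on each example:
  [-6, 31, -1, 45] -> [-6] -> [-6] -> -6
  [-40, 10, 0, 8, 46, -18] -> [-40, -18] -> [-40, -18] -> -18
  [1, -31, -14, 26, 43] -> [-31, -14] -> [-31, -14] -> -14
  [29, 37, -29, -36] -> [-29, -36] -> [-36, -29] -> -29
  [-23, -35, -48, 7, 38, -18, -21, -25, -20] -> [-23, -35, -48, -18, -21, -25, -20] -> [-48, -35, -25, -23, -21, -20, -18] -> -18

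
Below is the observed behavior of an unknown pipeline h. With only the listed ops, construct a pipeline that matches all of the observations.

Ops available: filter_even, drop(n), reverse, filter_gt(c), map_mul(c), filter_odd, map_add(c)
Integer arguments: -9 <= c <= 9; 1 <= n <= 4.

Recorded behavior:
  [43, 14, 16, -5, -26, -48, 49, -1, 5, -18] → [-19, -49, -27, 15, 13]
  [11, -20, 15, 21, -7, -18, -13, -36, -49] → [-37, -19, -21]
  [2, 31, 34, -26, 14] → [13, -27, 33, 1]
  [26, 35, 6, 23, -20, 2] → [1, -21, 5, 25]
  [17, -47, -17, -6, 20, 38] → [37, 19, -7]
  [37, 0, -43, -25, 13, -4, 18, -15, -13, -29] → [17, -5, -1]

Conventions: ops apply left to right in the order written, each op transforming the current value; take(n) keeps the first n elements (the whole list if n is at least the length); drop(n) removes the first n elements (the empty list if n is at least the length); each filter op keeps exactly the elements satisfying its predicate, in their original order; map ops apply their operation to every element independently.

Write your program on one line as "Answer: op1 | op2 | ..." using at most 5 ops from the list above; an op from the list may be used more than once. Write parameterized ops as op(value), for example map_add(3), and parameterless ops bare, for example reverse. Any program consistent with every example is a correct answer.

map_add(2) | reverse | map_add(3) | map_add(-6) | filter_odd

Check, running the answer program on each example:
  [43, 14, 16, -5, -26, -48, 49, -1, 5, -18] -> [45, 16, 18, -3, -24, -46, 51, 1, 7, -16] -> [-16, 7, 1, 51, -46, -24, -3, 18, 16, 45] -> [-13, 10, 4, 54, -43, -21, 0, 21, 19, 48] -> [-19, 4, -2, 48, -49, -27, -6, 15, 13, 42] -> [-19, -49, -27, 15, 13]
  [11, -20, 15, 21, -7, -18, -13, -36, -49] -> [13, -18, 17, 23, -5, -16, -11, -34, -47] -> [-47, -34, -11, -16, -5, 23, 17, -18, 13] -> [-44, -31, -8, -13, -2, 26, 20, -15, 16] -> [-50, -37, -14, -19, -8, 20, 14, -21, 10] -> [-37, -19, -21]
  [2, 31, 34, -26, 14] -> [4, 33, 36, -24, 16] -> [16, -24, 36, 33, 4] -> [19, -21, 39, 36, 7] -> [13, -27, 33, 30, 1] -> [13, -27, 33, 1]
  [26, 35, 6, 23, -20, 2] -> [28, 37, 8, 25, -18, 4] -> [4, -18, 25, 8, 37, 28] -> [7, -15, 28, 11, 40, 31] -> [1, -21, 22, 5, 34, 25] -> [1, -21, 5, 25]
  [17, -47, -17, -6, 20, 38] -> [19, -45, -15, -4, 22, 40] -> [40, 22, -4, -15, -45, 19] -> [43, 25, -1, -12, -42, 22] -> [37, 19, -7, -18, -48, 16] -> [37, 19, -7]
  [37, 0, -43, -25, 13, -4, 18, -15, -13, -29] -> [39, 2, -41, -23, 15, -2, 20, -13, -11, -27] -> [-27, -11, -13, 20, -2, 15, -23, -41, 2, 39] -> [-24, -8, -10, 23, 1, 18, -20, -38, 5, 42] -> [-30, -14, -16, 17, -5, 12, -26, -44, -1, 36] -> [17, -5, -1]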